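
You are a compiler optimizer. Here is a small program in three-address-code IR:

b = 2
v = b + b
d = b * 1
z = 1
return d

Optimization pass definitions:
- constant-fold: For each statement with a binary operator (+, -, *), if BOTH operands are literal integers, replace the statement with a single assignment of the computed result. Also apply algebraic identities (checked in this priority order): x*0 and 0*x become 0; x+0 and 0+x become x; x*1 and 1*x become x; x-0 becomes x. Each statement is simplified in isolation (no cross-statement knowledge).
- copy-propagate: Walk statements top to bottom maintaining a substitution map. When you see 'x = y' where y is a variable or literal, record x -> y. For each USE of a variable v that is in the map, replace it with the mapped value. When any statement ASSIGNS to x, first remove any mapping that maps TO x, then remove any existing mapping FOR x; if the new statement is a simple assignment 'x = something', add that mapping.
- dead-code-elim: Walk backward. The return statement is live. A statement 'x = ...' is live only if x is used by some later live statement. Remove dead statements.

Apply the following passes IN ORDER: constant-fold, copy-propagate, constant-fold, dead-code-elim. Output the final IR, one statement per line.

Initial IR:
  b = 2
  v = b + b
  d = b * 1
  z = 1
  return d
After constant-fold (5 stmts):
  b = 2
  v = b + b
  d = b
  z = 1
  return d
After copy-propagate (5 stmts):
  b = 2
  v = 2 + 2
  d = 2
  z = 1
  return 2
After constant-fold (5 stmts):
  b = 2
  v = 4
  d = 2
  z = 1
  return 2
After dead-code-elim (1 stmts):
  return 2

Answer: return 2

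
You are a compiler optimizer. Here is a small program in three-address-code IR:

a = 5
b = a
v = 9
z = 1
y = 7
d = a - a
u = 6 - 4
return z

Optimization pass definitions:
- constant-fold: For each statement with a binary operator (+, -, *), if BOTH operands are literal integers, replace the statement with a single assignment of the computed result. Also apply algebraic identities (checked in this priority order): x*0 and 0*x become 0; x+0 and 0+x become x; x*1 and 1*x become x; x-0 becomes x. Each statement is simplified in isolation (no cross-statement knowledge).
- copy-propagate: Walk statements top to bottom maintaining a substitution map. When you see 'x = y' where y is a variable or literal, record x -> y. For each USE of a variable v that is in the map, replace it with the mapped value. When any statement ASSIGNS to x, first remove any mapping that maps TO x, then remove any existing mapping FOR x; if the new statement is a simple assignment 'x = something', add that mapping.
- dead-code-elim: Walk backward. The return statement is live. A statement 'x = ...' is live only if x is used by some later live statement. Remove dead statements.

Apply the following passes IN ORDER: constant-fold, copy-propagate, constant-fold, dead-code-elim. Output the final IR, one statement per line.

Initial IR:
  a = 5
  b = a
  v = 9
  z = 1
  y = 7
  d = a - a
  u = 6 - 4
  return z
After constant-fold (8 stmts):
  a = 5
  b = a
  v = 9
  z = 1
  y = 7
  d = a - a
  u = 2
  return z
After copy-propagate (8 stmts):
  a = 5
  b = 5
  v = 9
  z = 1
  y = 7
  d = 5 - 5
  u = 2
  return 1
After constant-fold (8 stmts):
  a = 5
  b = 5
  v = 9
  z = 1
  y = 7
  d = 0
  u = 2
  return 1
After dead-code-elim (1 stmts):
  return 1

Answer: return 1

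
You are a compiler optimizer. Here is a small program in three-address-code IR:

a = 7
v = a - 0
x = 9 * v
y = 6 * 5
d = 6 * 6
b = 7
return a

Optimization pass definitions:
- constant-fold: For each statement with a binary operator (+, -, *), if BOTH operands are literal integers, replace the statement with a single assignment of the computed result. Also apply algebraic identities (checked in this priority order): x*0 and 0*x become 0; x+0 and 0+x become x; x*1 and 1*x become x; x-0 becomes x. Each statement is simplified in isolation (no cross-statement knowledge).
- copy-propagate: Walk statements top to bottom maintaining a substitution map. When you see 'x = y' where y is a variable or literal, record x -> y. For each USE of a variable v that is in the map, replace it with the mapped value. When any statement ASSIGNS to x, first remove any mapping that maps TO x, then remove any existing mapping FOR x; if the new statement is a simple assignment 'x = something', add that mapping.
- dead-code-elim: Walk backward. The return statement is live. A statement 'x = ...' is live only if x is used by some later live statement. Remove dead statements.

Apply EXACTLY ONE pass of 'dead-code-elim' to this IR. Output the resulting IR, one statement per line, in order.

Answer: a = 7
return a

Derivation:
Applying dead-code-elim statement-by-statement:
  [7] return a  -> KEEP (return); live=['a']
  [6] b = 7  -> DEAD (b not live)
  [5] d = 6 * 6  -> DEAD (d not live)
  [4] y = 6 * 5  -> DEAD (y not live)
  [3] x = 9 * v  -> DEAD (x not live)
  [2] v = a - 0  -> DEAD (v not live)
  [1] a = 7  -> KEEP; live=[]
Result (2 stmts):
  a = 7
  return a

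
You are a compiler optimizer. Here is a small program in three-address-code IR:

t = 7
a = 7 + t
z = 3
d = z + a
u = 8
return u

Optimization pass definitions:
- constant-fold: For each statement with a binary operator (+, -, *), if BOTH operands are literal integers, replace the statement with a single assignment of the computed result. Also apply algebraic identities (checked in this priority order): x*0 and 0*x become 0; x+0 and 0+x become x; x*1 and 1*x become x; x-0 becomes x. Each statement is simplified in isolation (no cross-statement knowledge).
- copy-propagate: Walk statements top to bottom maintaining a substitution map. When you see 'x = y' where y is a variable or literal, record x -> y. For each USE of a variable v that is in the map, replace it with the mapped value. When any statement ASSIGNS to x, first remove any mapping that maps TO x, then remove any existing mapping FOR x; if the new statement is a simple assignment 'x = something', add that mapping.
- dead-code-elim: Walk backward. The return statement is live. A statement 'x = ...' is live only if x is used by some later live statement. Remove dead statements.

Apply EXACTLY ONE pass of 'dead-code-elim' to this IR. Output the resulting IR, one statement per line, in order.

Answer: u = 8
return u

Derivation:
Applying dead-code-elim statement-by-statement:
  [6] return u  -> KEEP (return); live=['u']
  [5] u = 8  -> KEEP; live=[]
  [4] d = z + a  -> DEAD (d not live)
  [3] z = 3  -> DEAD (z not live)
  [2] a = 7 + t  -> DEAD (a not live)
  [1] t = 7  -> DEAD (t not live)
Result (2 stmts):
  u = 8
  return u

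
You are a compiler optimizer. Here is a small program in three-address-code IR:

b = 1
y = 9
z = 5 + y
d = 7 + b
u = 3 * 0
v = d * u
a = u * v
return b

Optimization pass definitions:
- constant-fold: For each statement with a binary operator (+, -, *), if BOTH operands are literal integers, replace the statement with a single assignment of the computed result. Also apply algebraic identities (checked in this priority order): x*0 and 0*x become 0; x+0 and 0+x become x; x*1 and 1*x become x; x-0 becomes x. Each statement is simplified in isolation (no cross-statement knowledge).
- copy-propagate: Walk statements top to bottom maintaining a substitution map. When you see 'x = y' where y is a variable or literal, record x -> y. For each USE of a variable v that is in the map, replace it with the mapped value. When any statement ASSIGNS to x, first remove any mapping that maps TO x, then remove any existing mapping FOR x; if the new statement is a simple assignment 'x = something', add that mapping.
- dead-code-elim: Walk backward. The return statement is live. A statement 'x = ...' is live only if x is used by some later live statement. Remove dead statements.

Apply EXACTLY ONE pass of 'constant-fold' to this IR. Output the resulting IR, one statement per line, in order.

Answer: b = 1
y = 9
z = 5 + y
d = 7 + b
u = 0
v = d * u
a = u * v
return b

Derivation:
Applying constant-fold statement-by-statement:
  [1] b = 1  (unchanged)
  [2] y = 9  (unchanged)
  [3] z = 5 + y  (unchanged)
  [4] d = 7 + b  (unchanged)
  [5] u = 3 * 0  -> u = 0
  [6] v = d * u  (unchanged)
  [7] a = u * v  (unchanged)
  [8] return b  (unchanged)
Result (8 stmts):
  b = 1
  y = 9
  z = 5 + y
  d = 7 + b
  u = 0
  v = d * u
  a = u * v
  return b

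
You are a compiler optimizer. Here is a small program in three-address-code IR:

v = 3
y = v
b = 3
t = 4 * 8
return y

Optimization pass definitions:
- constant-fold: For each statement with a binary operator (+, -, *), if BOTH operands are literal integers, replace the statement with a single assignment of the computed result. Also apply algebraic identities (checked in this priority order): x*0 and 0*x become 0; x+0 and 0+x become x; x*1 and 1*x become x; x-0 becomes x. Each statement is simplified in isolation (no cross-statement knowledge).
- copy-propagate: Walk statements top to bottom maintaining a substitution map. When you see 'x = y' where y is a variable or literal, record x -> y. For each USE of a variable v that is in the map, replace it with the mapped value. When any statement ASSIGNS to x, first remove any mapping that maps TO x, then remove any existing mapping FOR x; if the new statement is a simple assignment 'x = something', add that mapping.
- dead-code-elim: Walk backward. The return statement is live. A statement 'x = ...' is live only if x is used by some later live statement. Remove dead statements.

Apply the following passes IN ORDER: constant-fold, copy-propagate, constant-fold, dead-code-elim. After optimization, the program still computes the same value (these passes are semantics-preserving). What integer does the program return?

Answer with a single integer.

Answer: 3

Derivation:
Initial IR:
  v = 3
  y = v
  b = 3
  t = 4 * 8
  return y
After constant-fold (5 stmts):
  v = 3
  y = v
  b = 3
  t = 32
  return y
After copy-propagate (5 stmts):
  v = 3
  y = 3
  b = 3
  t = 32
  return 3
After constant-fold (5 stmts):
  v = 3
  y = 3
  b = 3
  t = 32
  return 3
After dead-code-elim (1 stmts):
  return 3
Evaluate:
  v = 3  =>  v = 3
  y = v  =>  y = 3
  b = 3  =>  b = 3
  t = 4 * 8  =>  t = 32
  return y = 3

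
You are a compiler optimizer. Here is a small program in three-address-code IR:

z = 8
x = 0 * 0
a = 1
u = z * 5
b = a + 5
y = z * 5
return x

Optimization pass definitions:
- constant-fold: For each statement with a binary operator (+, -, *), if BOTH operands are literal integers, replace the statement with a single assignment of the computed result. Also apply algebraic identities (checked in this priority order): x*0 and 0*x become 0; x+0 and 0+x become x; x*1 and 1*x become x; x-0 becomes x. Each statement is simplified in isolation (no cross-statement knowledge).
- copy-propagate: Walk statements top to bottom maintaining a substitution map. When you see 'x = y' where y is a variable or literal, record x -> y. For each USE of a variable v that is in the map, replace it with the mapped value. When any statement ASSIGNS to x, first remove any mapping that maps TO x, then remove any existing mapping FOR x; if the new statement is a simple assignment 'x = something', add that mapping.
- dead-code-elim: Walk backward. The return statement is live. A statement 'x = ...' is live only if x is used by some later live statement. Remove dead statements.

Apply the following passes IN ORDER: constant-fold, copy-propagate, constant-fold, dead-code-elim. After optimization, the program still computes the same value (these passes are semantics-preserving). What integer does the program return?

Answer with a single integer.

Answer: 0

Derivation:
Initial IR:
  z = 8
  x = 0 * 0
  a = 1
  u = z * 5
  b = a + 5
  y = z * 5
  return x
After constant-fold (7 stmts):
  z = 8
  x = 0
  a = 1
  u = z * 5
  b = a + 5
  y = z * 5
  return x
After copy-propagate (7 stmts):
  z = 8
  x = 0
  a = 1
  u = 8 * 5
  b = 1 + 5
  y = 8 * 5
  return 0
After constant-fold (7 stmts):
  z = 8
  x = 0
  a = 1
  u = 40
  b = 6
  y = 40
  return 0
After dead-code-elim (1 stmts):
  return 0
Evaluate:
  z = 8  =>  z = 8
  x = 0 * 0  =>  x = 0
  a = 1  =>  a = 1
  u = z * 5  =>  u = 40
  b = a + 5  =>  b = 6
  y = z * 5  =>  y = 40
  return x = 0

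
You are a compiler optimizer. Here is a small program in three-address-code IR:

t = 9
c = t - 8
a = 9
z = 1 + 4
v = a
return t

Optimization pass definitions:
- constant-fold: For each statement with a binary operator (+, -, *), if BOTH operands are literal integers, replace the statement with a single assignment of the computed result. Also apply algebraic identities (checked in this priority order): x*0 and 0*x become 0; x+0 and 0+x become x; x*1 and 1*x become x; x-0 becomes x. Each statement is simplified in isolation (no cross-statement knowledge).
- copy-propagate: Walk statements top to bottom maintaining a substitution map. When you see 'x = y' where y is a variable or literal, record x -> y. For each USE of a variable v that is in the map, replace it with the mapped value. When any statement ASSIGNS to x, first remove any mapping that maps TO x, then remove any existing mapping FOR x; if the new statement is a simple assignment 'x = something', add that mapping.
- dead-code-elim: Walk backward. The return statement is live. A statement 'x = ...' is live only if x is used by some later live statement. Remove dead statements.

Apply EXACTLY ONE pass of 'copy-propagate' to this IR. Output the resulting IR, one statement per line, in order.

Answer: t = 9
c = 9 - 8
a = 9
z = 1 + 4
v = 9
return 9

Derivation:
Applying copy-propagate statement-by-statement:
  [1] t = 9  (unchanged)
  [2] c = t - 8  -> c = 9 - 8
  [3] a = 9  (unchanged)
  [4] z = 1 + 4  (unchanged)
  [5] v = a  -> v = 9
  [6] return t  -> return 9
Result (6 stmts):
  t = 9
  c = 9 - 8
  a = 9
  z = 1 + 4
  v = 9
  return 9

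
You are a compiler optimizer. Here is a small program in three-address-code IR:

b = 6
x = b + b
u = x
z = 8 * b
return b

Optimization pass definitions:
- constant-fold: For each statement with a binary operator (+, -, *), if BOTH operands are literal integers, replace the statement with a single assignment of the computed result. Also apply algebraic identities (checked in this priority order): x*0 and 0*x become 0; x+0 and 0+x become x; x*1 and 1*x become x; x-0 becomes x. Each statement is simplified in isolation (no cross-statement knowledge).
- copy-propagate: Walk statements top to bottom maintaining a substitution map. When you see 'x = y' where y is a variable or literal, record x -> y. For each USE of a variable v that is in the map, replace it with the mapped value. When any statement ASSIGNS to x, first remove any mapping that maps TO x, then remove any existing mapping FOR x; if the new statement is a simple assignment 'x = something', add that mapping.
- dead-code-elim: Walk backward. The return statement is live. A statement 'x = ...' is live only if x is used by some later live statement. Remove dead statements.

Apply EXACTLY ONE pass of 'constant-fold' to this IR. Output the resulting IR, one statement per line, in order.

Answer: b = 6
x = b + b
u = x
z = 8 * b
return b

Derivation:
Applying constant-fold statement-by-statement:
  [1] b = 6  (unchanged)
  [2] x = b + b  (unchanged)
  [3] u = x  (unchanged)
  [4] z = 8 * b  (unchanged)
  [5] return b  (unchanged)
Result (5 stmts):
  b = 6
  x = b + b
  u = x
  z = 8 * b
  return b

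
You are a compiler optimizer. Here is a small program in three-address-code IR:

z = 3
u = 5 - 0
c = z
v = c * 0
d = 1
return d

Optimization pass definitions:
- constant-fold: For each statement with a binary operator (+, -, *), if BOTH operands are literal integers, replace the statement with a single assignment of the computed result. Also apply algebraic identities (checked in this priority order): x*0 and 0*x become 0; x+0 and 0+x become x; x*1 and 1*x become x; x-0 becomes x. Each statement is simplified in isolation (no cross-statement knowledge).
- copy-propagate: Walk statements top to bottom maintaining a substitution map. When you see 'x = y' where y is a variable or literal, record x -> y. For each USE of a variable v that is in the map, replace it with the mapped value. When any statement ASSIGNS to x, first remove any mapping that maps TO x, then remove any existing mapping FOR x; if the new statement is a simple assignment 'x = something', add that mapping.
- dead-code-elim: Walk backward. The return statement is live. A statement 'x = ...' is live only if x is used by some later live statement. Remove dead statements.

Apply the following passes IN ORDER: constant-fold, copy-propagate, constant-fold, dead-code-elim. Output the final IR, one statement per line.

Initial IR:
  z = 3
  u = 5 - 0
  c = z
  v = c * 0
  d = 1
  return d
After constant-fold (6 stmts):
  z = 3
  u = 5
  c = z
  v = 0
  d = 1
  return d
After copy-propagate (6 stmts):
  z = 3
  u = 5
  c = 3
  v = 0
  d = 1
  return 1
After constant-fold (6 stmts):
  z = 3
  u = 5
  c = 3
  v = 0
  d = 1
  return 1
After dead-code-elim (1 stmts):
  return 1

Answer: return 1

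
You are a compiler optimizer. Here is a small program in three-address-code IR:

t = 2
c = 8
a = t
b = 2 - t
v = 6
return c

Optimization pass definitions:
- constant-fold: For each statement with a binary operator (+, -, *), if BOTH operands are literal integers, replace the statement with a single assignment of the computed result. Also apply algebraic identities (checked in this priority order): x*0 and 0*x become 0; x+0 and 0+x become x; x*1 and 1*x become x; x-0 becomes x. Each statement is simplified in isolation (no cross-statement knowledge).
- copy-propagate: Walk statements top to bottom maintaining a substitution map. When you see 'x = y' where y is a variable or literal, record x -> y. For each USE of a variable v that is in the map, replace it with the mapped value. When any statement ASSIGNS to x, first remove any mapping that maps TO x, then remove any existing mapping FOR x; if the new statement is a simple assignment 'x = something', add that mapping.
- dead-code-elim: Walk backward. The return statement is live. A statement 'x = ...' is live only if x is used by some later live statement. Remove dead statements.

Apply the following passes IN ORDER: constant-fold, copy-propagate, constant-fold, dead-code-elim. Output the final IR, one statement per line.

Initial IR:
  t = 2
  c = 8
  a = t
  b = 2 - t
  v = 6
  return c
After constant-fold (6 stmts):
  t = 2
  c = 8
  a = t
  b = 2 - t
  v = 6
  return c
After copy-propagate (6 stmts):
  t = 2
  c = 8
  a = 2
  b = 2 - 2
  v = 6
  return 8
After constant-fold (6 stmts):
  t = 2
  c = 8
  a = 2
  b = 0
  v = 6
  return 8
After dead-code-elim (1 stmts):
  return 8

Answer: return 8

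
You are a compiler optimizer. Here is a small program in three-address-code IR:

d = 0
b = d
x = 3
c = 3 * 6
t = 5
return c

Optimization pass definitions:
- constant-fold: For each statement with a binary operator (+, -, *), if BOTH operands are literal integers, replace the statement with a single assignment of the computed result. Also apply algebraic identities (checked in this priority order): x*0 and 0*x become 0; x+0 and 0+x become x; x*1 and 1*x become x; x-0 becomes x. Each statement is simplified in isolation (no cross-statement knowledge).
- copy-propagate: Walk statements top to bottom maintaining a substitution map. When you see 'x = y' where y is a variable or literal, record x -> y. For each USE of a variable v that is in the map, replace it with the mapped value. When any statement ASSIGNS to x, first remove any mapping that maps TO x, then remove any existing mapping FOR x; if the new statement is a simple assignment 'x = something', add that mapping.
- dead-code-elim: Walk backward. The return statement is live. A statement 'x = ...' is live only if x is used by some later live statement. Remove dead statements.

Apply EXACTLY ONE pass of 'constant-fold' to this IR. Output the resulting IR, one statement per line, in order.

Answer: d = 0
b = d
x = 3
c = 18
t = 5
return c

Derivation:
Applying constant-fold statement-by-statement:
  [1] d = 0  (unchanged)
  [2] b = d  (unchanged)
  [3] x = 3  (unchanged)
  [4] c = 3 * 6  -> c = 18
  [5] t = 5  (unchanged)
  [6] return c  (unchanged)
Result (6 stmts):
  d = 0
  b = d
  x = 3
  c = 18
  t = 5
  return c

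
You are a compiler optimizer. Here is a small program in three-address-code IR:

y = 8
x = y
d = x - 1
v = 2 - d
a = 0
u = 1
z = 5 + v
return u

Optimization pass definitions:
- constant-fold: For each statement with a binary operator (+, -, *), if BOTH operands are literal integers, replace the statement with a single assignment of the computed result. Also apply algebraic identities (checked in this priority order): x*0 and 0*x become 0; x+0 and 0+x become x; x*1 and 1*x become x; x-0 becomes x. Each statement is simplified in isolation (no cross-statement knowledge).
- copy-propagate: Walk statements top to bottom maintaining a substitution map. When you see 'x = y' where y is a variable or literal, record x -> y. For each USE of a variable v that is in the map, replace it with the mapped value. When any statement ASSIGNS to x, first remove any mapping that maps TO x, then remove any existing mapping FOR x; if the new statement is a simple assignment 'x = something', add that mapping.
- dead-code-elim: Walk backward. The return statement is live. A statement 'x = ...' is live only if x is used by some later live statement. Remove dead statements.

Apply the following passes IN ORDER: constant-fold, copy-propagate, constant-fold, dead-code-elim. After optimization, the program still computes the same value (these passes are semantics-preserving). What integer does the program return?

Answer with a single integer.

Answer: 1

Derivation:
Initial IR:
  y = 8
  x = y
  d = x - 1
  v = 2 - d
  a = 0
  u = 1
  z = 5 + v
  return u
After constant-fold (8 stmts):
  y = 8
  x = y
  d = x - 1
  v = 2 - d
  a = 0
  u = 1
  z = 5 + v
  return u
After copy-propagate (8 stmts):
  y = 8
  x = 8
  d = 8 - 1
  v = 2 - d
  a = 0
  u = 1
  z = 5 + v
  return 1
After constant-fold (8 stmts):
  y = 8
  x = 8
  d = 7
  v = 2 - d
  a = 0
  u = 1
  z = 5 + v
  return 1
After dead-code-elim (1 stmts):
  return 1
Evaluate:
  y = 8  =>  y = 8
  x = y  =>  x = 8
  d = x - 1  =>  d = 7
  v = 2 - d  =>  v = -5
  a = 0  =>  a = 0
  u = 1  =>  u = 1
  z = 5 + v  =>  z = 0
  return u = 1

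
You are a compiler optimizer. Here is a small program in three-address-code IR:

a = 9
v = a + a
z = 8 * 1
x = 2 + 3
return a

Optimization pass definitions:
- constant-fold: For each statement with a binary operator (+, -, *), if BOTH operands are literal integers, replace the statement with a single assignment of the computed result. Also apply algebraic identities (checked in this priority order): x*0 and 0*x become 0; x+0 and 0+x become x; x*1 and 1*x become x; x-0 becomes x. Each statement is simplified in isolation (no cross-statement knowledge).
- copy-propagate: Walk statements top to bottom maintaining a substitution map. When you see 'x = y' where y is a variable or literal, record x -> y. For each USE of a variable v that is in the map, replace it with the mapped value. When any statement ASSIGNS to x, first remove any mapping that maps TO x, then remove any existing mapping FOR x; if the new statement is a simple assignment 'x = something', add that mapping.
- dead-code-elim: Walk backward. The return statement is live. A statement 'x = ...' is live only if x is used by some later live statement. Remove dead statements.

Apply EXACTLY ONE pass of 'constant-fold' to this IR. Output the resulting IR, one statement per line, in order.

Applying constant-fold statement-by-statement:
  [1] a = 9  (unchanged)
  [2] v = a + a  (unchanged)
  [3] z = 8 * 1  -> z = 8
  [4] x = 2 + 3  -> x = 5
  [5] return a  (unchanged)
Result (5 stmts):
  a = 9
  v = a + a
  z = 8
  x = 5
  return a

Answer: a = 9
v = a + a
z = 8
x = 5
return a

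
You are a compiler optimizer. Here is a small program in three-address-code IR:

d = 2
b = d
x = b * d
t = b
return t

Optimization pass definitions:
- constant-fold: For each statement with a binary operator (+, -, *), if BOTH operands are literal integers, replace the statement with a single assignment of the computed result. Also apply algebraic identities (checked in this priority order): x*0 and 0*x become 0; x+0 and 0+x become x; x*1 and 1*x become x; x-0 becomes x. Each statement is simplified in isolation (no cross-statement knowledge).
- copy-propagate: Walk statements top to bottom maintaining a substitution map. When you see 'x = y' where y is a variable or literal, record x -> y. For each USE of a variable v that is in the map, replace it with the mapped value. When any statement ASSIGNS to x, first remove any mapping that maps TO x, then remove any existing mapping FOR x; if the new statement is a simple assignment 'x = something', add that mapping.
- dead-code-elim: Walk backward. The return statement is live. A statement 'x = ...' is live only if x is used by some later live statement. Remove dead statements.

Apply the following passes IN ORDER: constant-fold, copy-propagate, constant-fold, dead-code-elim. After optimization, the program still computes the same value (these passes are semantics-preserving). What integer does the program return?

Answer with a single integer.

Initial IR:
  d = 2
  b = d
  x = b * d
  t = b
  return t
After constant-fold (5 stmts):
  d = 2
  b = d
  x = b * d
  t = b
  return t
After copy-propagate (5 stmts):
  d = 2
  b = 2
  x = 2 * 2
  t = 2
  return 2
After constant-fold (5 stmts):
  d = 2
  b = 2
  x = 4
  t = 2
  return 2
After dead-code-elim (1 stmts):
  return 2
Evaluate:
  d = 2  =>  d = 2
  b = d  =>  b = 2
  x = b * d  =>  x = 4
  t = b  =>  t = 2
  return t = 2

Answer: 2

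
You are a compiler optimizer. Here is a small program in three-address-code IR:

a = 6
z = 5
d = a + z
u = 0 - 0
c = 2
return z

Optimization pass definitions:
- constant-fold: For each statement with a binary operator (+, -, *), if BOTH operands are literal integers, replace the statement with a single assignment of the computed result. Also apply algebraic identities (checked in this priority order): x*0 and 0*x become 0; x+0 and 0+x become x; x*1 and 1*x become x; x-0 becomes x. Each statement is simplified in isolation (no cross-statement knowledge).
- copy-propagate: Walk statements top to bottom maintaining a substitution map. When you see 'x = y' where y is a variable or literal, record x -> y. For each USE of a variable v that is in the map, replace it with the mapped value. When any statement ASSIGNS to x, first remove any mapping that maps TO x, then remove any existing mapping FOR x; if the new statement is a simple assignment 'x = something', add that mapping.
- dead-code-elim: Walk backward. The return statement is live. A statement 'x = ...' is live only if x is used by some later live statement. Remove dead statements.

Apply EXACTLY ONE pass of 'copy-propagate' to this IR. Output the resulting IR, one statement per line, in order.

Applying copy-propagate statement-by-statement:
  [1] a = 6  (unchanged)
  [2] z = 5  (unchanged)
  [3] d = a + z  -> d = 6 + 5
  [4] u = 0 - 0  (unchanged)
  [5] c = 2  (unchanged)
  [6] return z  -> return 5
Result (6 stmts):
  a = 6
  z = 5
  d = 6 + 5
  u = 0 - 0
  c = 2
  return 5

Answer: a = 6
z = 5
d = 6 + 5
u = 0 - 0
c = 2
return 5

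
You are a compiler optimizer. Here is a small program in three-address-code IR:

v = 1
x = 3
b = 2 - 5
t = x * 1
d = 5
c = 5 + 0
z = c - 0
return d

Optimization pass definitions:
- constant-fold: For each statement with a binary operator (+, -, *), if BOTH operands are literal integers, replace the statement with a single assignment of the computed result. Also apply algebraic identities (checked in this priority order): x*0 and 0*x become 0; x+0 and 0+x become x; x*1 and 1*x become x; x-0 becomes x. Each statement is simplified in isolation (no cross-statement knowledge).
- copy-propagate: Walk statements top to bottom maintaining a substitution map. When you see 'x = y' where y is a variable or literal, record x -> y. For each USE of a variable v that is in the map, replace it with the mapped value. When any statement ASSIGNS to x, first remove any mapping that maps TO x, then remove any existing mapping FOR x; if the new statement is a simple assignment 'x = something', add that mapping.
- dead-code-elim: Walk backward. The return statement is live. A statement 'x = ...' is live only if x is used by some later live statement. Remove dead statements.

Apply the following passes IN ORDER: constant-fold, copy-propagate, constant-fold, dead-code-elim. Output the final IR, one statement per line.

Answer: return 5

Derivation:
Initial IR:
  v = 1
  x = 3
  b = 2 - 5
  t = x * 1
  d = 5
  c = 5 + 0
  z = c - 0
  return d
After constant-fold (8 stmts):
  v = 1
  x = 3
  b = -3
  t = x
  d = 5
  c = 5
  z = c
  return d
After copy-propagate (8 stmts):
  v = 1
  x = 3
  b = -3
  t = 3
  d = 5
  c = 5
  z = 5
  return 5
After constant-fold (8 stmts):
  v = 1
  x = 3
  b = -3
  t = 3
  d = 5
  c = 5
  z = 5
  return 5
After dead-code-elim (1 stmts):
  return 5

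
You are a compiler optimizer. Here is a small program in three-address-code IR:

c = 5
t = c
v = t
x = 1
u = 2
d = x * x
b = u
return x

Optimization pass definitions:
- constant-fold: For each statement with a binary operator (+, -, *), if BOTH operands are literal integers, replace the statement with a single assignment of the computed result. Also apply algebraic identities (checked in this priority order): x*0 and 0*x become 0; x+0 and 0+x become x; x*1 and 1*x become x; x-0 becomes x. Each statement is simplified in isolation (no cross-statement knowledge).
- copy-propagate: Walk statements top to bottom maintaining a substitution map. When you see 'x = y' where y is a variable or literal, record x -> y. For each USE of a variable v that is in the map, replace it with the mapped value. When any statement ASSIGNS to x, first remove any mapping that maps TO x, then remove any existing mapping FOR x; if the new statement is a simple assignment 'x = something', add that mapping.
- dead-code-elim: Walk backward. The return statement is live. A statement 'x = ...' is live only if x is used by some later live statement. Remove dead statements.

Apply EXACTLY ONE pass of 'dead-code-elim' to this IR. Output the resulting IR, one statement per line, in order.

Answer: x = 1
return x

Derivation:
Applying dead-code-elim statement-by-statement:
  [8] return x  -> KEEP (return); live=['x']
  [7] b = u  -> DEAD (b not live)
  [6] d = x * x  -> DEAD (d not live)
  [5] u = 2  -> DEAD (u not live)
  [4] x = 1  -> KEEP; live=[]
  [3] v = t  -> DEAD (v not live)
  [2] t = c  -> DEAD (t not live)
  [1] c = 5  -> DEAD (c not live)
Result (2 stmts):
  x = 1
  return x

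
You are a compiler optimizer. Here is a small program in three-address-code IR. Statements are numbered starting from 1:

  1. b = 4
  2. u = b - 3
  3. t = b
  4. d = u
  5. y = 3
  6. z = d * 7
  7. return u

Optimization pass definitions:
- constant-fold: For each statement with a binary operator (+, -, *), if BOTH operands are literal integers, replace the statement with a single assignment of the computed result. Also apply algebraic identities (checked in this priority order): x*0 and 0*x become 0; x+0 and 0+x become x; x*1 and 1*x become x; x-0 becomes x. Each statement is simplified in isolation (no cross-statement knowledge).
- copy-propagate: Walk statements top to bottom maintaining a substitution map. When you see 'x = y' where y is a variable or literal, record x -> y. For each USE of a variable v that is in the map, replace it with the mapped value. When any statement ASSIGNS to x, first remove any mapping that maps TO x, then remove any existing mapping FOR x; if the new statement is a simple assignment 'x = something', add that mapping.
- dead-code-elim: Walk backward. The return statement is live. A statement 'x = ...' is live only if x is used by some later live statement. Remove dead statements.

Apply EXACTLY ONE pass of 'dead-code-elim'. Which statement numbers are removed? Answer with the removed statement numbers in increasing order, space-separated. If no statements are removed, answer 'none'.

Backward liveness scan:
Stmt 1 'b = 4': KEEP (b is live); live-in = []
Stmt 2 'u = b - 3': KEEP (u is live); live-in = ['b']
Stmt 3 't = b': DEAD (t not in live set ['u'])
Stmt 4 'd = u': DEAD (d not in live set ['u'])
Stmt 5 'y = 3': DEAD (y not in live set ['u'])
Stmt 6 'z = d * 7': DEAD (z not in live set ['u'])
Stmt 7 'return u': KEEP (return); live-in = ['u']
Removed statement numbers: [3, 4, 5, 6]
Surviving IR:
  b = 4
  u = b - 3
  return u

Answer: 3 4 5 6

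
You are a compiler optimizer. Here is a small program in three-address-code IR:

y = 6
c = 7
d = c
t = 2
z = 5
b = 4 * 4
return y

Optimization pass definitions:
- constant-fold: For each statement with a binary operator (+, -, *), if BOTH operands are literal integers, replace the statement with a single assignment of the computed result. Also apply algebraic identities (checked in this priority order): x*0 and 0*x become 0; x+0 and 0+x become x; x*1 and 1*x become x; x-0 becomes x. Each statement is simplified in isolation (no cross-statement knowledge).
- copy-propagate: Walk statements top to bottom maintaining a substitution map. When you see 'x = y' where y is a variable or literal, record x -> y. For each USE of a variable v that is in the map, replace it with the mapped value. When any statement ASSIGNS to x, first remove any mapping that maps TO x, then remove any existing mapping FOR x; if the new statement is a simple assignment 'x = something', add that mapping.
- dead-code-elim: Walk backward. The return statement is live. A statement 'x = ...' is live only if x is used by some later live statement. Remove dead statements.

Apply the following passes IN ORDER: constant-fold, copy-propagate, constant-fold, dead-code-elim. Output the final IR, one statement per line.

Initial IR:
  y = 6
  c = 7
  d = c
  t = 2
  z = 5
  b = 4 * 4
  return y
After constant-fold (7 stmts):
  y = 6
  c = 7
  d = c
  t = 2
  z = 5
  b = 16
  return y
After copy-propagate (7 stmts):
  y = 6
  c = 7
  d = 7
  t = 2
  z = 5
  b = 16
  return 6
After constant-fold (7 stmts):
  y = 6
  c = 7
  d = 7
  t = 2
  z = 5
  b = 16
  return 6
After dead-code-elim (1 stmts):
  return 6

Answer: return 6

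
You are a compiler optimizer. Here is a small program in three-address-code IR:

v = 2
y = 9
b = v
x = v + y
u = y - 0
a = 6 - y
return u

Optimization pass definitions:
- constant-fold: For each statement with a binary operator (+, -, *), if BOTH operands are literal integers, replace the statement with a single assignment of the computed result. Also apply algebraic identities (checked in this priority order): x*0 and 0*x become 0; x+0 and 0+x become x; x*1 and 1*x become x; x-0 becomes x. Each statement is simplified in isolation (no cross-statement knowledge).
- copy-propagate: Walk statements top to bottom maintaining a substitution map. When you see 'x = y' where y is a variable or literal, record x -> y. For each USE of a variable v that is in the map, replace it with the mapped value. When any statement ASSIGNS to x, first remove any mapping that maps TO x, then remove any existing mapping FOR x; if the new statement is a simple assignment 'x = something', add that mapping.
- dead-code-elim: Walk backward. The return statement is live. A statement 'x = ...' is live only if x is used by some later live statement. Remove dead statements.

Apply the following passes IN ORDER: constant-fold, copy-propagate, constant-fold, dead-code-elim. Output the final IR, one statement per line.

Initial IR:
  v = 2
  y = 9
  b = v
  x = v + y
  u = y - 0
  a = 6 - y
  return u
After constant-fold (7 stmts):
  v = 2
  y = 9
  b = v
  x = v + y
  u = y
  a = 6 - y
  return u
After copy-propagate (7 stmts):
  v = 2
  y = 9
  b = 2
  x = 2 + 9
  u = 9
  a = 6 - 9
  return 9
After constant-fold (7 stmts):
  v = 2
  y = 9
  b = 2
  x = 11
  u = 9
  a = -3
  return 9
After dead-code-elim (1 stmts):
  return 9

Answer: return 9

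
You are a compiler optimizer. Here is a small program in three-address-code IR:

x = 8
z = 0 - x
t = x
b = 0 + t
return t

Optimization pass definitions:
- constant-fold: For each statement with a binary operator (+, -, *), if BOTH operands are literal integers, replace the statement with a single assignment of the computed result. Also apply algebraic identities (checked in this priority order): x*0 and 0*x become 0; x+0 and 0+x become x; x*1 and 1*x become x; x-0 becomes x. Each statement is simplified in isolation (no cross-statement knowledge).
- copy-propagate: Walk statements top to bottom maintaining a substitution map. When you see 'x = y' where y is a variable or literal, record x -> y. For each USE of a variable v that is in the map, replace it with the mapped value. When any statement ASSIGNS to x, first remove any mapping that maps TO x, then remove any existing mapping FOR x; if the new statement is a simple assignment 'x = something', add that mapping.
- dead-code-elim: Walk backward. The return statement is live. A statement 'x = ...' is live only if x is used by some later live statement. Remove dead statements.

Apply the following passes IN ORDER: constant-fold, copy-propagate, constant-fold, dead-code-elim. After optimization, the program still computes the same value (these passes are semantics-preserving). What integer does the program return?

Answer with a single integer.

Initial IR:
  x = 8
  z = 0 - x
  t = x
  b = 0 + t
  return t
After constant-fold (5 stmts):
  x = 8
  z = 0 - x
  t = x
  b = t
  return t
After copy-propagate (5 stmts):
  x = 8
  z = 0 - 8
  t = 8
  b = 8
  return 8
After constant-fold (5 stmts):
  x = 8
  z = -8
  t = 8
  b = 8
  return 8
After dead-code-elim (1 stmts):
  return 8
Evaluate:
  x = 8  =>  x = 8
  z = 0 - x  =>  z = -8
  t = x  =>  t = 8
  b = 0 + t  =>  b = 8
  return t = 8

Answer: 8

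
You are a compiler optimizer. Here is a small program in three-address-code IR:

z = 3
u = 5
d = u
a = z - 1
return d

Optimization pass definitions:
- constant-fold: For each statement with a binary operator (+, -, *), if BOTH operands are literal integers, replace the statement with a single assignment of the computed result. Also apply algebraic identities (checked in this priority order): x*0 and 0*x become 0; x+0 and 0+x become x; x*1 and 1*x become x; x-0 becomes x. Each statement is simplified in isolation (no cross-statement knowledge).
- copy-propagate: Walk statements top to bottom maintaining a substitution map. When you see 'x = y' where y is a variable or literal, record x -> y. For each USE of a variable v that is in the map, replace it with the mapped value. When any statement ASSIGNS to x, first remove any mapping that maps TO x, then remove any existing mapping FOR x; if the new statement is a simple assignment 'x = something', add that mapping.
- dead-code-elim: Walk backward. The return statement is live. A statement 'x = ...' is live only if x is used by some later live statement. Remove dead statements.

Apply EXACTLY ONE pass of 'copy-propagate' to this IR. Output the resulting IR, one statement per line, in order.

Answer: z = 3
u = 5
d = 5
a = 3 - 1
return 5

Derivation:
Applying copy-propagate statement-by-statement:
  [1] z = 3  (unchanged)
  [2] u = 5  (unchanged)
  [3] d = u  -> d = 5
  [4] a = z - 1  -> a = 3 - 1
  [5] return d  -> return 5
Result (5 stmts):
  z = 3
  u = 5
  d = 5
  a = 3 - 1
  return 5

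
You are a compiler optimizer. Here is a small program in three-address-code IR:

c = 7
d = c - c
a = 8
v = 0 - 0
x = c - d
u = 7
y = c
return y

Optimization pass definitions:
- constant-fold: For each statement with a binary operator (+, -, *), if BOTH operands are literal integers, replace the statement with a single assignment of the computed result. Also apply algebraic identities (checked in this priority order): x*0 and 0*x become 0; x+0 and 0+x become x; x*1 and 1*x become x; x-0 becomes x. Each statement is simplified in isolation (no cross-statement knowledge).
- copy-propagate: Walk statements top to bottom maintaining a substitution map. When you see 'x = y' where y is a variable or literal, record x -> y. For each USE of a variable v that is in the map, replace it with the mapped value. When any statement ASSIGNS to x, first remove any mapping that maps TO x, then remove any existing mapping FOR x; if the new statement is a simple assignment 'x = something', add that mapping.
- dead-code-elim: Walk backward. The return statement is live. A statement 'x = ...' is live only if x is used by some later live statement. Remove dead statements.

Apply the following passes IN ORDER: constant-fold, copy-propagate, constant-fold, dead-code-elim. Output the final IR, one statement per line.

Initial IR:
  c = 7
  d = c - c
  a = 8
  v = 0 - 0
  x = c - d
  u = 7
  y = c
  return y
After constant-fold (8 stmts):
  c = 7
  d = c - c
  a = 8
  v = 0
  x = c - d
  u = 7
  y = c
  return y
After copy-propagate (8 stmts):
  c = 7
  d = 7 - 7
  a = 8
  v = 0
  x = 7 - d
  u = 7
  y = 7
  return 7
After constant-fold (8 stmts):
  c = 7
  d = 0
  a = 8
  v = 0
  x = 7 - d
  u = 7
  y = 7
  return 7
After dead-code-elim (1 stmts):
  return 7

Answer: return 7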